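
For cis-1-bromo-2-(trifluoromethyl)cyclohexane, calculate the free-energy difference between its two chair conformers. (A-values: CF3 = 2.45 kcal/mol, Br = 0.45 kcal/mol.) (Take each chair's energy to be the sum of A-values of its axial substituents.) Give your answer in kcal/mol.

C1 and C2 have opposite parity, so for the cis isomer the two substituents are one axial and one equatorial in each chair.
Chair I (trifluoromethyl axial, bromo equatorial): E = 2.45 kcal/mol.
Chair II (trifluoromethyl equatorial, bromo axial): E = 0.45 kcal/mol.
ΔE = 2.45 − 0.45 = 2.00 kcal/mol; chair II is more stable.

2.00 kcal/mol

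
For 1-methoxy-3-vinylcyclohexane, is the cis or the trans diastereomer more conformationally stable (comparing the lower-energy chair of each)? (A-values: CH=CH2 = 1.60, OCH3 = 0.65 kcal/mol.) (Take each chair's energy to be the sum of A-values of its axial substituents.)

At 1,3 positions (parity same): cis → (e,e or a,a); trans → (a,e or e,a).
Best chair for cis: E = 0.00 kcal/mol; best chair for trans: E = 0.65 kcal/mol.
The cis isomer is lower by 0.65 kcal/mol.

cis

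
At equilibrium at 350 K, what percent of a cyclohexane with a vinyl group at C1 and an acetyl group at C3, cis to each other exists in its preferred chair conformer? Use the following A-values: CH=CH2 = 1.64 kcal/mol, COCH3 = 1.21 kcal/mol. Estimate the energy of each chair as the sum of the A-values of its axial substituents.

C1 and C3 have the same parity, so for the cis isomer the two substituents are e,e in one chair and a,a in the other.
Chair I (vinyl axial, acetyl axial): E = 2.85 kcal/mol; chair II (vinyl equatorial, acetyl equatorial): E = 0.00 kcal/mol.
ΔG = 2.85 kcal/mol between the two chairs.
K = exp(ΔG/RT) with R = 1.987×10⁻³ kcal mol⁻¹ K⁻¹ and T = 350 K gives K ≈ 60.2.
Fraction in the lower-energy chair = K/(K+1) = 98.4%.

98.4%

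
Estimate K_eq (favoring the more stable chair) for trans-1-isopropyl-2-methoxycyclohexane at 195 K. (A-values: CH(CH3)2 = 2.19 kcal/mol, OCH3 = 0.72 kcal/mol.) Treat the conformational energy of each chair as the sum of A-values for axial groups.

K ≈ 1827

C1 and C2 have opposite parity, so for the trans isomer the two substituents are e,e in one chair and a,a in the other.
Chair I (isopropyl axial, methoxy axial): E = 2.91 kcal/mol; chair II (isopropyl equatorial, methoxy equatorial): E = 0.00 kcal/mol.
ΔG = 2.91 kcal/mol between the two chairs.
K = exp(ΔG/RT) with R = 1.987×10⁻³ kcal mol⁻¹ K⁻¹ and T = 195 K gives K ≈ 1.83e+03.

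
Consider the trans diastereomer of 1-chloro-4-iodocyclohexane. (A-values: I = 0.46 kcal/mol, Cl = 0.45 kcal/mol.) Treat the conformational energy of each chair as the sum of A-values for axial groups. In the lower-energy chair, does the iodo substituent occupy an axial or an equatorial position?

equatorial

C1 and C4 have opposite parity, so for the trans isomer the two substituents are e,e in one chair and a,a in the other.
Chair I (iodo axial, chloro axial): E = 0.91 kcal/mol.
Chair II (iodo equatorial, chloro equatorial): E = 0.00 kcal/mol.
Chair II is the more stable (lower-energy) conformer, and in that chair the iodo group is equatorial.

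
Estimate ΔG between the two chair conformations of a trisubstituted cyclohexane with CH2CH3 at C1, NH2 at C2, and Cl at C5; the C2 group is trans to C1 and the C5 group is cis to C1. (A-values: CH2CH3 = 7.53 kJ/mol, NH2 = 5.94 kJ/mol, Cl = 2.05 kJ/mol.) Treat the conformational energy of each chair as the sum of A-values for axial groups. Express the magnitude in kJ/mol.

15.52 kJ/mol

Chair I (ethyl axial, amino axial, chloro axial): E = 15.52 kJ/mol.
Chair II (ethyl equatorial, amino equatorial, chloro equatorial): E = 0.00 kJ/mol.
ΔE = 15.52 − 0.00 = 15.52 kJ/mol; chair II is more stable.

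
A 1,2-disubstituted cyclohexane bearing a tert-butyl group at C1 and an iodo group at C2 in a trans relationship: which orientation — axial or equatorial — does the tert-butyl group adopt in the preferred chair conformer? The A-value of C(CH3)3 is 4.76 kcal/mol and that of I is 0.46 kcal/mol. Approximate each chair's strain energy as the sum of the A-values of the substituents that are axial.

equatorial

C1 and C2 have opposite parity, so for the trans isomer the two substituents are e,e in one chair and a,a in the other.
Chair I (tert-butyl axial, iodo axial): E = 5.22 kcal/mol.
Chair II (tert-butyl equatorial, iodo equatorial): E = 0.00 kcal/mol.
Chair II is the more stable (lower-energy) conformer, and in that chair the tert-butyl group is equatorial.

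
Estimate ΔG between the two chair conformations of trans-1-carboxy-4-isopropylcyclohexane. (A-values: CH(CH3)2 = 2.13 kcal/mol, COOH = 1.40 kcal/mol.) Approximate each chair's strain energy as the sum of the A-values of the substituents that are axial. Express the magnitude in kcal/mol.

C1 and C4 have opposite parity, so for the trans isomer the two substituents are e,e in one chair and a,a in the other.
Chair I (isopropyl axial, carboxyl axial): E = 3.53 kcal/mol.
Chair II (isopropyl equatorial, carboxyl equatorial): E = 0.00 kcal/mol.
ΔE = 3.53 − 0.00 = 3.53 kcal/mol; chair II is more stable.

3.53 kcal/mol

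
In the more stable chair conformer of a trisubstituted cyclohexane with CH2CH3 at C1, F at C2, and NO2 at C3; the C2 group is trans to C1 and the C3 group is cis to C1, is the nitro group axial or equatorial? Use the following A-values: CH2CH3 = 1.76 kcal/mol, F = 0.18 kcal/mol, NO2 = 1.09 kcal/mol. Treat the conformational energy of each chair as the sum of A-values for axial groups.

equatorial

Chair I (ethyl axial, fluoro axial, nitro axial): E = 3.03 kcal/mol.
Chair II (ethyl equatorial, fluoro equatorial, nitro equatorial): E = 0.00 kcal/mol.
Chair II is the more stable (lower-energy) conformer, and in that chair the nitro group is equatorial.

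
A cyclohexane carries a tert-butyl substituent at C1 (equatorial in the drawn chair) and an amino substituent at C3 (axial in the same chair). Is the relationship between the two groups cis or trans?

C1 and C3 have the same parity, so their axial bonds point in the same direction.
With same-parity carbons, two substituents on the same face are both axial or both equatorial; opposite faces give one of each.
Here the groups are equatorial/axial → opposite face → trans.

trans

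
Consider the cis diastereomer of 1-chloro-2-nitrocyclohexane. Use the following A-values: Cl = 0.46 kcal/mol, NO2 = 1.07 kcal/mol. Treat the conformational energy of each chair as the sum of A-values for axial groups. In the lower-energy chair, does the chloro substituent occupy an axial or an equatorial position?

C1 and C2 have opposite parity, so for the cis isomer the two substituents are one axial and one equatorial in each chair.
Chair I (chloro axial, nitro equatorial): E = 0.46 kcal/mol.
Chair II (chloro equatorial, nitro axial): E = 1.07 kcal/mol.
Chair I is the more stable (lower-energy) conformer, and in that chair the chloro group is axial.

axial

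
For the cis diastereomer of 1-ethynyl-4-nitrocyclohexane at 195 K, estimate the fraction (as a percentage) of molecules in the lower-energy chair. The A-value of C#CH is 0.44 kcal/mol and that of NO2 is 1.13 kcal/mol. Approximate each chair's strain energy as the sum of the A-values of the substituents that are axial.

85.6%

C1 and C4 have opposite parity, so for the cis isomer the two substituents are one axial and one equatorial in each chair.
Chair I (ethynyl axial, nitro equatorial): E = 0.44 kcal/mol; chair II (ethynyl equatorial, nitro axial): E = 1.13 kcal/mol.
ΔG = 0.69 kcal/mol between the two chairs.
K = exp(ΔG/RT) with R = 1.987×10⁻³ kcal mol⁻¹ K⁻¹ and T = 195 K gives K ≈ 5.93.
Fraction in the lower-energy chair = K/(K+1) = 85.6%.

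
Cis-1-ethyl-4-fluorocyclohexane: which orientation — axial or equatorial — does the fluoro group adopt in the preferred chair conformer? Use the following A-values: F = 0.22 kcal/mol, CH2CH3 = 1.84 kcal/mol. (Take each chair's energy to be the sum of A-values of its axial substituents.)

C1 and C4 have opposite parity, so for the cis isomer the two substituents are one axial and one equatorial in each chair.
Chair I (fluoro axial, ethyl equatorial): E = 0.22 kcal/mol.
Chair II (fluoro equatorial, ethyl axial): E = 1.84 kcal/mol.
Chair I is the more stable (lower-energy) conformer, and in that chair the fluoro group is axial.

axial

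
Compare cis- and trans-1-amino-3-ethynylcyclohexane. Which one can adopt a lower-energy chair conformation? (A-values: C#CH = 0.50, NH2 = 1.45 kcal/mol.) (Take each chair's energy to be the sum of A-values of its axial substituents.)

cis

At 1,3 positions (parity same): cis → (e,e or a,a); trans → (a,e or e,a).
Best chair for cis: E = 0.00 kcal/mol; best chair for trans: E = 0.50 kcal/mol.
The cis isomer is lower by 0.50 kcal/mol.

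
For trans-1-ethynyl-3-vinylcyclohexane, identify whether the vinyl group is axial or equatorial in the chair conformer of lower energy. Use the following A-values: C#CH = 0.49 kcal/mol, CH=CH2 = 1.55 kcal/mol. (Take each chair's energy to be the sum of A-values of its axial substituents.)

equatorial

C1 and C3 have the same parity, so for the trans isomer the two substituents are one axial and one equatorial in each chair.
Chair I (ethynyl axial, vinyl equatorial): E = 0.49 kcal/mol.
Chair II (ethynyl equatorial, vinyl axial): E = 1.55 kcal/mol.
Chair I is the more stable (lower-energy) conformer, and in that chair the vinyl group is equatorial.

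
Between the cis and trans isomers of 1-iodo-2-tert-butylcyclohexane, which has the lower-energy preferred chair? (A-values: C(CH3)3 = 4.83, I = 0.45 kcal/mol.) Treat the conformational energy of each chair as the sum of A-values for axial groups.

trans

At 1,2 positions (parity opposite): cis → (a,e or e,a); trans → (e,e or a,a).
Best chair for cis: E = 0.45 kcal/mol; best chair for trans: E = 0.00 kcal/mol.
The trans isomer is lower by 0.45 kcal/mol.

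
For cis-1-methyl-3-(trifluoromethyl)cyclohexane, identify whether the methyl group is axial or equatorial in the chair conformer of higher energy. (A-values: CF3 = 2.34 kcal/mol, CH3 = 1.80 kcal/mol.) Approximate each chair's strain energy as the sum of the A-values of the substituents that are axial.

axial

C1 and C3 have the same parity, so for the cis isomer the two substituents are e,e in one chair and a,a in the other.
Chair I (trifluoromethyl axial, methyl axial): E = 4.14 kcal/mol.
Chair II (trifluoromethyl equatorial, methyl equatorial): E = 0.00 kcal/mol.
Chair I is the less stable (higher-energy) conformer, and in that chair the methyl group is axial.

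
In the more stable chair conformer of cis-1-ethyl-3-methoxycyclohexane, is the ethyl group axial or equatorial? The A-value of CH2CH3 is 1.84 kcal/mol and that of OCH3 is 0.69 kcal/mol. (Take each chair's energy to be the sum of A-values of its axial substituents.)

equatorial

C1 and C3 have the same parity, so for the cis isomer the two substituents are e,e in one chair and a,a in the other.
Chair I (ethyl axial, methoxy axial): E = 2.53 kcal/mol.
Chair II (ethyl equatorial, methoxy equatorial): E = 0.00 kcal/mol.
Chair II is the more stable (lower-energy) conformer, and in that chair the ethyl group is equatorial.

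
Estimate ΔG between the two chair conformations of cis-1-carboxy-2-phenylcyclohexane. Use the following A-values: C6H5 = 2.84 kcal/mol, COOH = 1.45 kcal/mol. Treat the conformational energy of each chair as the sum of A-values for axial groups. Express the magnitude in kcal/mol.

1.39 kcal/mol

C1 and C2 have opposite parity, so for the cis isomer the two substituents are one axial and one equatorial in each chair.
Chair I (phenyl axial, carboxyl equatorial): E = 2.84 kcal/mol.
Chair II (phenyl equatorial, carboxyl axial): E = 1.45 kcal/mol.
ΔE = 2.84 − 1.45 = 1.39 kcal/mol; chair II is more stable.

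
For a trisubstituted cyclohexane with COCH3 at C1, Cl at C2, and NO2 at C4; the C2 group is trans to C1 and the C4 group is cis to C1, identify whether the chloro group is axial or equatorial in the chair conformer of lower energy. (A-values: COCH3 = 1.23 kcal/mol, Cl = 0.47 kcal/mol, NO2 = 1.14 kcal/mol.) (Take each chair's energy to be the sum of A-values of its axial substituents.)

Chair I (acetyl axial, chloro axial, nitro equatorial): E = 1.70 kcal/mol.
Chair II (acetyl equatorial, chloro equatorial, nitro axial): E = 1.14 kcal/mol.
Chair II is the more stable (lower-energy) conformer, and in that chair the chloro group is equatorial.

equatorial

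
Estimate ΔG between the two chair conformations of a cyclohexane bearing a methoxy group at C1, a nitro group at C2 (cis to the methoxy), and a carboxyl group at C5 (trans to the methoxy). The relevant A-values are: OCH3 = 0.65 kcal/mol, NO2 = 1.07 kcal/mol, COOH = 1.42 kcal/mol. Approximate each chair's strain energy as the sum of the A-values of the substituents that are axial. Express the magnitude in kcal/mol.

Chair I (methoxy axial, nitro equatorial, carboxyl equatorial): E = 0.65 kcal/mol.
Chair II (methoxy equatorial, nitro axial, carboxyl axial): E = 2.49 kcal/mol.
ΔE = 2.49 − 0.65 = 1.84 kcal/mol; chair I is more stable.

1.84 kcal/mol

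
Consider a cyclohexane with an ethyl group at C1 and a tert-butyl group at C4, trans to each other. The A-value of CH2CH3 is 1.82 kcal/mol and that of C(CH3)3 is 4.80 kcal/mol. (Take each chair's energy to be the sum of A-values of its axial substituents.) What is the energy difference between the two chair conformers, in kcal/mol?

C1 and C4 have opposite parity, so for the trans isomer the two substituents are e,e in one chair and a,a in the other.
Chair I (ethyl axial, tert-butyl axial): E = 6.62 kcal/mol.
Chair II (ethyl equatorial, tert-butyl equatorial): E = 0.00 kcal/mol.
ΔE = 6.62 − 0.00 = 6.62 kcal/mol; chair II is more stable.

6.62 kcal/mol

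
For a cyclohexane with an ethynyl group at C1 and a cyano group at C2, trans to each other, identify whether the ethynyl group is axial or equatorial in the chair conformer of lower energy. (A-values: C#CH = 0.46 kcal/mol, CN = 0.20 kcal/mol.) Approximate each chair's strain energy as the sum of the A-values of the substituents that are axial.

C1 and C2 have opposite parity, so for the trans isomer the two substituents are e,e in one chair and a,a in the other.
Chair I (ethynyl axial, cyano axial): E = 0.66 kcal/mol.
Chair II (ethynyl equatorial, cyano equatorial): E = 0.00 kcal/mol.
Chair II is the more stable (lower-energy) conformer, and in that chair the ethynyl group is equatorial.

equatorial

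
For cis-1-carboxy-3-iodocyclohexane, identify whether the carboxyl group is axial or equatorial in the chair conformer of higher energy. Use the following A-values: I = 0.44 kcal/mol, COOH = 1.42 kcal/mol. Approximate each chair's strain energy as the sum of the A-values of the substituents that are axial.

axial

C1 and C3 have the same parity, so for the cis isomer the two substituents are e,e in one chair and a,a in the other.
Chair I (iodo axial, carboxyl axial): E = 1.86 kcal/mol.
Chair II (iodo equatorial, carboxyl equatorial): E = 0.00 kcal/mol.
Chair I is the less stable (higher-energy) conformer, and in that chair the carboxyl group is axial.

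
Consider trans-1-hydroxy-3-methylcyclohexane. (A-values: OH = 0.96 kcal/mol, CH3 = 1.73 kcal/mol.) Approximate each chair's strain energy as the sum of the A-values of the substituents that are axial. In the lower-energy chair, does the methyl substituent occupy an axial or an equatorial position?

C1 and C3 have the same parity, so for the trans isomer the two substituents are one axial and one equatorial in each chair.
Chair I (hydroxyl axial, methyl equatorial): E = 0.96 kcal/mol.
Chair II (hydroxyl equatorial, methyl axial): E = 1.73 kcal/mol.
Chair I is the more stable (lower-energy) conformer, and in that chair the methyl group is equatorial.

equatorial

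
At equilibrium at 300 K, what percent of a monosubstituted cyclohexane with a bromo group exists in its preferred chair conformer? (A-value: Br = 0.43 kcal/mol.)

One chair has the bromo group axial (E = 0.43 kcal/mol) and the other has it equatorial (E = 0).
ΔG = 0.43 kcal/mol between the two chairs.
K = exp(ΔG/RT) with R = 1.987×10⁻³ kcal mol⁻¹ K⁻¹ and T = 300 K gives K ≈ 2.06.
Fraction in the lower-energy chair = K/(K+1) = 67.3%.

67.3%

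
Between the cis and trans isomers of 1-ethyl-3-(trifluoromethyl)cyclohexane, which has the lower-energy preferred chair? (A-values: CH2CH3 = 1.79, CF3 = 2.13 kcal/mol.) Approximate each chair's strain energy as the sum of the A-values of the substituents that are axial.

At 1,3 positions (parity same): cis → (e,e or a,a); trans → (a,e or e,a).
Best chair for cis: E = 0.00 kcal/mol; best chair for trans: E = 1.79 kcal/mol.
The cis isomer is lower by 1.79 kcal/mol.

cis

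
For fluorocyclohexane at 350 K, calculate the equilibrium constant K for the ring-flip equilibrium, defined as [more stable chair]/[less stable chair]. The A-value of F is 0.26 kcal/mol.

One chair has the fluoro group axial (E = 0.26 kcal/mol) and the other has it equatorial (E = 0).
ΔG = 0.26 kcal/mol between the two chairs.
K = exp(ΔG/RT) with R = 1.987×10⁻³ kcal mol⁻¹ K⁻¹ and T = 350 K gives K ≈ 1.45.

K ≈ 1.45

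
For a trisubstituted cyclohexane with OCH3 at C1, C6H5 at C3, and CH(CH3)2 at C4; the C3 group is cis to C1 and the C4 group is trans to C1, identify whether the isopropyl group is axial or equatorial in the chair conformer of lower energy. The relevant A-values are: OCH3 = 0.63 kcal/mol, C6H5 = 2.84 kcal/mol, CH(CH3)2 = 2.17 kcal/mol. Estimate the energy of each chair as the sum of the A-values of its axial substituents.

Chair I (methoxy axial, phenyl axial, isopropyl axial): E = 5.64 kcal/mol.
Chair II (methoxy equatorial, phenyl equatorial, isopropyl equatorial): E = 0.00 kcal/mol.
Chair II is the more stable (lower-energy) conformer, and in that chair the isopropyl group is equatorial.

equatorial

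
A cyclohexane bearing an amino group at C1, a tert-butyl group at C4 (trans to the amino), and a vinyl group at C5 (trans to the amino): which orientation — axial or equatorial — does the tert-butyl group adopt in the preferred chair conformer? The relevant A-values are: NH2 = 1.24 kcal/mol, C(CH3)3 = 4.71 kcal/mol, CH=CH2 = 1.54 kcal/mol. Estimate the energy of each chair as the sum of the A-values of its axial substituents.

Chair I (amino axial, tert-butyl axial, vinyl equatorial): E = 5.95 kcal/mol.
Chair II (amino equatorial, tert-butyl equatorial, vinyl axial): E = 1.54 kcal/mol.
Chair II is the more stable (lower-energy) conformer, and in that chair the tert-butyl group is equatorial.

equatorial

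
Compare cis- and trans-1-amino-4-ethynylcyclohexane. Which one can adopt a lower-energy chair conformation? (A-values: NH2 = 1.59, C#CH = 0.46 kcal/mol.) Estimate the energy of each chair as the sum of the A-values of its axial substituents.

trans

At 1,4 positions (parity opposite): cis → (a,e or e,a); trans → (e,e or a,a).
Best chair for cis: E = 0.46 kcal/mol; best chair for trans: E = 0.00 kcal/mol.
The trans isomer is lower by 0.46 kcal/mol.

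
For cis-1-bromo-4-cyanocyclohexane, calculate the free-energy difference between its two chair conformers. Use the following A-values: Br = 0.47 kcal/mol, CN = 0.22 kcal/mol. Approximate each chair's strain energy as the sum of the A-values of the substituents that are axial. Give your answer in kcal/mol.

C1 and C4 have opposite parity, so for the cis isomer the two substituents are one axial and one equatorial in each chair.
Chair I (bromo axial, cyano equatorial): E = 0.47 kcal/mol.
Chair II (bromo equatorial, cyano axial): E = 0.22 kcal/mol.
ΔE = 0.47 − 0.22 = 0.25 kcal/mol; chair II is more stable.

0.25 kcal/mol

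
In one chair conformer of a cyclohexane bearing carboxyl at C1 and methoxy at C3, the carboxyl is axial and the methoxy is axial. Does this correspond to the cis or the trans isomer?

C1 and C3 have the same parity, so their axial bonds point in the same direction.
With same-parity carbons, two substituents on the same face are both axial or both equatorial; opposite faces give one of each.
Here the groups are axial/axial → same face → cis.

cis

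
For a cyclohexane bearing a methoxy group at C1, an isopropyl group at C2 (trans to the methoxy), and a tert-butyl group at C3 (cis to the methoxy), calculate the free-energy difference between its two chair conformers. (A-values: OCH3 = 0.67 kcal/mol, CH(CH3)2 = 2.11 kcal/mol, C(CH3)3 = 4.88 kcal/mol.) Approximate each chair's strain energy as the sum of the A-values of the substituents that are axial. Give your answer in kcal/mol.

Chair I (methoxy axial, isopropyl axial, tert-butyl axial): E = 7.66 kcal/mol.
Chair II (methoxy equatorial, isopropyl equatorial, tert-butyl equatorial): E = 0.00 kcal/mol.
ΔE = 7.66 − 0.00 = 7.66 kcal/mol; chair II is more stable.

7.66 kcal/mol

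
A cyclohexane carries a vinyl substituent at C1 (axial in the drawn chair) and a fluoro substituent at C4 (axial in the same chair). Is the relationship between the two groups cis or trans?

C1 and C4 have opposite parity, so their axial bonds point in opposite directions.
With opposite-parity carbons, two substituents on the same face are one axial and one equatorial; opposite faces give both axial or both equatorial.
Here the groups are axial/axial → opposite face → trans.

trans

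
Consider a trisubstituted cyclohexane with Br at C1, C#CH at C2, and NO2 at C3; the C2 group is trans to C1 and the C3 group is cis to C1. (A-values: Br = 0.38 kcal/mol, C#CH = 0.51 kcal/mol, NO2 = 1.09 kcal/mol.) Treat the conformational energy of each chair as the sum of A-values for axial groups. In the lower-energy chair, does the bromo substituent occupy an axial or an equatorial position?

equatorial

Chair I (bromo axial, ethynyl axial, nitro axial): E = 1.98 kcal/mol.
Chair II (bromo equatorial, ethynyl equatorial, nitro equatorial): E = 0.00 kcal/mol.
Chair II is the more stable (lower-energy) conformer, and in that chair the bromo group is equatorial.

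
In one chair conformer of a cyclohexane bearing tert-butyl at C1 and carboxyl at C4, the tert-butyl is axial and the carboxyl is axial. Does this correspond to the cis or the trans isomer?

trans

C1 and C4 have opposite parity, so their axial bonds point in opposite directions.
With opposite-parity carbons, two substituents on the same face are one axial and one equatorial; opposite faces give both axial or both equatorial.
Here the groups are axial/axial → opposite face → trans.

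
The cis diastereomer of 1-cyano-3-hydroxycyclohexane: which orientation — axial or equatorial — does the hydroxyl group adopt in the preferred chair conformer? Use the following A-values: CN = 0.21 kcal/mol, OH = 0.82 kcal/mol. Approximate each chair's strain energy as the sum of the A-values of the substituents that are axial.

C1 and C3 have the same parity, so for the cis isomer the two substituents are e,e in one chair and a,a in the other.
Chair I (cyano axial, hydroxyl axial): E = 1.03 kcal/mol.
Chair II (cyano equatorial, hydroxyl equatorial): E = 0.00 kcal/mol.
Chair II is the more stable (lower-energy) conformer, and in that chair the hydroxyl group is equatorial.

equatorial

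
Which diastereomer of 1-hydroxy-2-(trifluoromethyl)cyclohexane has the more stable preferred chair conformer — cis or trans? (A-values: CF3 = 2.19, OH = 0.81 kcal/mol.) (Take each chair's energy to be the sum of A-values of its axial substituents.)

At 1,2 positions (parity opposite): cis → (a,e or e,a); trans → (e,e or a,a).
Best chair for cis: E = 0.81 kcal/mol; best chair for trans: E = 0.00 kcal/mol.
The trans isomer is lower by 0.81 kcal/mol.

trans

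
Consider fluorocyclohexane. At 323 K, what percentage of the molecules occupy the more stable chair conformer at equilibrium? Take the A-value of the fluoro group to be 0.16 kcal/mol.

56.2%

One chair has the fluoro group axial (E = 0.16 kcal/mol) and the other has it equatorial (E = 0).
ΔG = 0.16 kcal/mol between the two chairs.
K = exp(ΔG/RT) with R = 1.987×10⁻³ kcal mol⁻¹ K⁻¹ and T = 323 K gives K ≈ 1.28.
Fraction in the lower-energy chair = K/(K+1) = 56.2%.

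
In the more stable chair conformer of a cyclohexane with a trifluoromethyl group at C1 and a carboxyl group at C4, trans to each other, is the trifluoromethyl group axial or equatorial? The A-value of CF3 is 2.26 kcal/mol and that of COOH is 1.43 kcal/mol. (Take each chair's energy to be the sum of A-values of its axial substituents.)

C1 and C4 have opposite parity, so for the trans isomer the two substituents are e,e in one chair and a,a in the other.
Chair I (trifluoromethyl axial, carboxyl axial): E = 3.69 kcal/mol.
Chair II (trifluoromethyl equatorial, carboxyl equatorial): E = 0.00 kcal/mol.
Chair II is the more stable (lower-energy) conformer, and in that chair the trifluoromethyl group is equatorial.

equatorial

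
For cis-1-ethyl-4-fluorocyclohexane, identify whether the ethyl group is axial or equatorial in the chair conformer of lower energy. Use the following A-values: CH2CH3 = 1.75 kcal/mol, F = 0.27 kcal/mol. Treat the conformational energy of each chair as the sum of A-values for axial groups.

C1 and C4 have opposite parity, so for the cis isomer the two substituents are one axial and one equatorial in each chair.
Chair I (ethyl axial, fluoro equatorial): E = 1.75 kcal/mol.
Chair II (ethyl equatorial, fluoro axial): E = 0.27 kcal/mol.
Chair II is the more stable (lower-energy) conformer, and in that chair the ethyl group is equatorial.

equatorial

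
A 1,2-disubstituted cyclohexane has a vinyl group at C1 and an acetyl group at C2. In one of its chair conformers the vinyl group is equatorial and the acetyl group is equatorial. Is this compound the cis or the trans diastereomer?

trans

C1 and C2 have opposite parity, so their axial bonds point in opposite directions.
With opposite-parity carbons, two substituents on the same face are one axial and one equatorial; opposite faces give both axial or both equatorial.
Here the groups are equatorial/equatorial → opposite face → trans.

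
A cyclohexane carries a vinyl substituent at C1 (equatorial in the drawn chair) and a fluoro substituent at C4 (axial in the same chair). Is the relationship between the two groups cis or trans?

cis

C1 and C4 have opposite parity, so their axial bonds point in opposite directions.
With opposite-parity carbons, two substituents on the same face are one axial and one equatorial; opposite faces give both axial or both equatorial.
Here the groups are equatorial/axial → same face → cis.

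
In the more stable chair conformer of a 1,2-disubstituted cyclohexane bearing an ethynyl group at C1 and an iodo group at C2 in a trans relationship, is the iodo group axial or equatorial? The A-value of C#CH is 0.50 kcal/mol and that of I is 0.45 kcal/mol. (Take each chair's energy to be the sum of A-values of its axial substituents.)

C1 and C2 have opposite parity, so for the trans isomer the two substituents are e,e in one chair and a,a in the other.
Chair I (ethynyl axial, iodo axial): E = 0.95 kcal/mol.
Chair II (ethynyl equatorial, iodo equatorial): E = 0.00 kcal/mol.
Chair II is the more stable (lower-energy) conformer, and in that chair the iodo group is equatorial.

equatorial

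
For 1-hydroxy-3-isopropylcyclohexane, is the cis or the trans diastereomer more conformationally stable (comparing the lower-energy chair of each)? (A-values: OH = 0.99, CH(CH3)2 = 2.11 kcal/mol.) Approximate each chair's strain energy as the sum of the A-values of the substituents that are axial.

At 1,3 positions (parity same): cis → (e,e or a,a); trans → (a,e or e,a).
Best chair for cis: E = 0.00 kcal/mol; best chair for trans: E = 0.99 kcal/mol.
The cis isomer is lower by 0.99 kcal/mol.

cis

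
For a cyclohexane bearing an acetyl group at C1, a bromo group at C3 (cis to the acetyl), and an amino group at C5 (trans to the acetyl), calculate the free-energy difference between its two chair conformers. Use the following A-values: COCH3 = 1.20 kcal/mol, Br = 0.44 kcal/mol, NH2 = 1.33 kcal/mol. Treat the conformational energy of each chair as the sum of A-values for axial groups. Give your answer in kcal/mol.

0.31 kcal/mol

Chair I (acetyl axial, bromo axial, amino equatorial): E = 1.64 kcal/mol.
Chair II (acetyl equatorial, bromo equatorial, amino axial): E = 1.33 kcal/mol.
ΔE = 1.64 − 1.33 = 0.31 kcal/mol; chair II is more stable.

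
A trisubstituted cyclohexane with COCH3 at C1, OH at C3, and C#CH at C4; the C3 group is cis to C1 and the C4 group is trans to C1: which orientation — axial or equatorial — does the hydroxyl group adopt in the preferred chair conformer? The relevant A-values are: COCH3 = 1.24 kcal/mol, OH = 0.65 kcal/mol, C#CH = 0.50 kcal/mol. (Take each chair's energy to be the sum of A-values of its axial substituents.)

equatorial

Chair I (acetyl axial, hydroxyl axial, ethynyl axial): E = 2.39 kcal/mol.
Chair II (acetyl equatorial, hydroxyl equatorial, ethynyl equatorial): E = 0.00 kcal/mol.
Chair II is the more stable (lower-energy) conformer, and in that chair the hydroxyl group is equatorial.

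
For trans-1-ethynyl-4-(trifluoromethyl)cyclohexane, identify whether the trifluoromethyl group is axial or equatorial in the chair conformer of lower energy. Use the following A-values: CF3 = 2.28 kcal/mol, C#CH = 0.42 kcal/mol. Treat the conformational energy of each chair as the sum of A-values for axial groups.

equatorial

C1 and C4 have opposite parity, so for the trans isomer the two substituents are e,e in one chair and a,a in the other.
Chair I (trifluoromethyl axial, ethynyl axial): E = 2.70 kcal/mol.
Chair II (trifluoromethyl equatorial, ethynyl equatorial): E = 0.00 kcal/mol.
Chair II is the more stable (lower-energy) conformer, and in that chair the trifluoromethyl group is equatorial.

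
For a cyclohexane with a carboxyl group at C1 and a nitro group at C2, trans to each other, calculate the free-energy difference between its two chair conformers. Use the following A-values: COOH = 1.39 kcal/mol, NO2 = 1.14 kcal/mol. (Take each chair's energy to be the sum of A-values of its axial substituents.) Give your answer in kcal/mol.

2.53 kcal/mol

C1 and C2 have opposite parity, so for the trans isomer the two substituents are e,e in one chair and a,a in the other.
Chair I (carboxyl axial, nitro axial): E = 2.53 kcal/mol.
Chair II (carboxyl equatorial, nitro equatorial): E = 0.00 kcal/mol.
ΔE = 2.53 − 0.00 = 2.53 kcal/mol; chair II is more stable.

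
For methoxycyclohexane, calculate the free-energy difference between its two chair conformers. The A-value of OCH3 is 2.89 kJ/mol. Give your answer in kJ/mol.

2.89 kJ/mol

A monosubstituted cyclohexane has one chair with the methoxy group axial (E = A = 2.89 kJ/mol) and one with it equatorial (E = 0).
ΔE = 2.89 − 0 = 2.89 kJ/mol.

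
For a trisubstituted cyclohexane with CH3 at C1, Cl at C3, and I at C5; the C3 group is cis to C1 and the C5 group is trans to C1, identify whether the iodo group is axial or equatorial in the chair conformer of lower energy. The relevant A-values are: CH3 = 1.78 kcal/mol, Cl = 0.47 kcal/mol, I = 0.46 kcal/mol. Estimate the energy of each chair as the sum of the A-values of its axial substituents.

axial

Chair I (methyl axial, chloro axial, iodo equatorial): E = 2.25 kcal/mol.
Chair II (methyl equatorial, chloro equatorial, iodo axial): E = 0.46 kcal/mol.
Chair II is the more stable (lower-energy) conformer, and in that chair the iodo group is axial.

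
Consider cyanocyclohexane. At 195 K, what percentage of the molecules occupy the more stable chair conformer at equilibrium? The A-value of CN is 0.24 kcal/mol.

One chair has the cyano group axial (E = 0.24 kcal/mol) and the other has it equatorial (E = 0).
ΔG = 0.24 kcal/mol between the two chairs.
K = exp(ΔG/RT) with R = 1.987×10⁻³ kcal mol⁻¹ K⁻¹ and T = 195 K gives K ≈ 1.86.
Fraction in the lower-energy chair = K/(K+1) = 65.0%.

65.0%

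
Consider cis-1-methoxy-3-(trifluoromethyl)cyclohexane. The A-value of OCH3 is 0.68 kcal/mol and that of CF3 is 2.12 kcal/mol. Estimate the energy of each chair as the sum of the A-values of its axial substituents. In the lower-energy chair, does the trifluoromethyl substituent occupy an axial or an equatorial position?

equatorial

C1 and C3 have the same parity, so for the cis isomer the two substituents are e,e in one chair and a,a in the other.
Chair I (methoxy axial, trifluoromethyl axial): E = 2.80 kcal/mol.
Chair II (methoxy equatorial, trifluoromethyl equatorial): E = 0.00 kcal/mol.
Chair II is the more stable (lower-energy) conformer, and in that chair the trifluoromethyl group is equatorial.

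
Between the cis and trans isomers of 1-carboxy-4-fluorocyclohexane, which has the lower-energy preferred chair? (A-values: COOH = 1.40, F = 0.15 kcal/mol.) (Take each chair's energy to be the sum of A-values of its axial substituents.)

At 1,4 positions (parity opposite): cis → (a,e or e,a); trans → (e,e or a,a).
Best chair for cis: E = 0.15 kcal/mol; best chair for trans: E = 0.00 kcal/mol.
The trans isomer is lower by 0.15 kcal/mol.

trans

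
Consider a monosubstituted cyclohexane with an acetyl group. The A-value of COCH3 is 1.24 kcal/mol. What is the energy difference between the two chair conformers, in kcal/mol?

1.24 kcal/mol

A monosubstituted cyclohexane has one chair with the acetyl group axial (E = A = 1.24 kcal/mol) and one with it equatorial (E = 0).
ΔE = 1.24 − 0 = 1.24 kcal/mol.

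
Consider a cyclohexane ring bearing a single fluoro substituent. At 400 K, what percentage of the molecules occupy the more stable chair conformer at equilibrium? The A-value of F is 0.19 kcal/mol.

55.9%

One chair has the fluoro group axial (E = 0.19 kcal/mol) and the other has it equatorial (E = 0).
ΔG = 0.19 kcal/mol between the two chairs.
K = exp(ΔG/RT) with R = 1.987×10⁻³ kcal mol⁻¹ K⁻¹ and T = 400 K gives K ≈ 1.27.
Fraction in the lower-energy chair = K/(K+1) = 55.9%.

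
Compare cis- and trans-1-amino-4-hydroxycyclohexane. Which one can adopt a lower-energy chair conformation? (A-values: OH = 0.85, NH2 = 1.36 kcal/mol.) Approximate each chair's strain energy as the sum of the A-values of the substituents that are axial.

At 1,4 positions (parity opposite): cis → (a,e or e,a); trans → (e,e or a,a).
Best chair for cis: E = 0.85 kcal/mol; best chair for trans: E = 0.00 kcal/mol.
The trans isomer is lower by 0.85 kcal/mol.

trans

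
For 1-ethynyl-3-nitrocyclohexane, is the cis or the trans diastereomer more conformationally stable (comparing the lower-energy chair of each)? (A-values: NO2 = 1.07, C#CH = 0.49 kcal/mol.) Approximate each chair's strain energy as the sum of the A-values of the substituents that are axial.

cis

At 1,3 positions (parity same): cis → (e,e or a,a); trans → (a,e or e,a).
Best chair for cis: E = 0.00 kcal/mol; best chair for trans: E = 0.49 kcal/mol.
The cis isomer is lower by 0.49 kcal/mol.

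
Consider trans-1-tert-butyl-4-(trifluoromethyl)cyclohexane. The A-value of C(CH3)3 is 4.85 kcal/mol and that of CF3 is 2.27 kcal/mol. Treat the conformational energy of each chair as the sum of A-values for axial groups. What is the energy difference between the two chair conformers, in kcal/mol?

C1 and C4 have opposite parity, so for the trans isomer the two substituents are e,e in one chair and a,a in the other.
Chair I (tert-butyl axial, trifluoromethyl axial): E = 7.12 kcal/mol.
Chair II (tert-butyl equatorial, trifluoromethyl equatorial): E = 0.00 kcal/mol.
ΔE = 7.12 − 0.00 = 7.12 kcal/mol; chair II is more stable.

7.12 kcal/mol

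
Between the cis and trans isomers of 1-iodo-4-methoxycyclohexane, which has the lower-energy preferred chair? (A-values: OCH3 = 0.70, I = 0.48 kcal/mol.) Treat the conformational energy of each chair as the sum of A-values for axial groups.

trans

At 1,4 positions (parity opposite): cis → (a,e or e,a); trans → (e,e or a,a).
Best chair for cis: E = 0.48 kcal/mol; best chair for trans: E = 0.00 kcal/mol.
The trans isomer is lower by 0.48 kcal/mol.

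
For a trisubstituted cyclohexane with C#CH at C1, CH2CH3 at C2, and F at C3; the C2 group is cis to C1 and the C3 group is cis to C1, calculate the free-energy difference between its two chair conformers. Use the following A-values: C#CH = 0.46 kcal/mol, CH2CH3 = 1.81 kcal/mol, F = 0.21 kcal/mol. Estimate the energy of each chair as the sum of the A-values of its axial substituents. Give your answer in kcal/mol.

Chair I (ethynyl axial, ethyl equatorial, fluoro axial): E = 0.67 kcal/mol.
Chair II (ethynyl equatorial, ethyl axial, fluoro equatorial): E = 1.81 kcal/mol.
ΔE = 1.81 − 0.67 = 1.14 kcal/mol; chair I is more stable.

1.14 kcal/mol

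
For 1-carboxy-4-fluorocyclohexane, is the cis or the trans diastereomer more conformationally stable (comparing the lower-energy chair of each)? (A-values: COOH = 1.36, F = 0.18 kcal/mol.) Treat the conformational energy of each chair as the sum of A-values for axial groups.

trans

At 1,4 positions (parity opposite): cis → (a,e or e,a); trans → (e,e or a,a).
Best chair for cis: E = 0.18 kcal/mol; best chair for trans: E = 0.00 kcal/mol.
The trans isomer is lower by 0.18 kcal/mol.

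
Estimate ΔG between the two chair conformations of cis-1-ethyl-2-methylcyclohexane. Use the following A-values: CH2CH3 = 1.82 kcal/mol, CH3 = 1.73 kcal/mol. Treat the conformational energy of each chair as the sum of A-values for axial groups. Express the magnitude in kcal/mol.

C1 and C2 have opposite parity, so for the cis isomer the two substituents are one axial and one equatorial in each chair.
Chair I (ethyl axial, methyl equatorial): E = 1.82 kcal/mol.
Chair II (ethyl equatorial, methyl axial): E = 1.73 kcal/mol.
ΔE = 1.82 − 1.73 = 0.09 kcal/mol; chair II is more stable.

0.09 kcal/mol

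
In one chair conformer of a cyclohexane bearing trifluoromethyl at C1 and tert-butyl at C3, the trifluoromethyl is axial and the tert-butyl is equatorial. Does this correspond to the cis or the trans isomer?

trans

C1 and C3 have the same parity, so their axial bonds point in the same direction.
With same-parity carbons, two substituents on the same face are both axial or both equatorial; opposite faces give one of each.
Here the groups are axial/equatorial → opposite face → trans.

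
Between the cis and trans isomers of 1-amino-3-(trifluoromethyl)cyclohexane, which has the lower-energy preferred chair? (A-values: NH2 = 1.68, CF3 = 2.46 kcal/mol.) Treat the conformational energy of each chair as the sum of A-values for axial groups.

cis

At 1,3 positions (parity same): cis → (e,e or a,a); trans → (a,e or e,a).
Best chair for cis: E = 0.00 kcal/mol; best chair for trans: E = 1.68 kcal/mol.
The cis isomer is lower by 1.68 kcal/mol.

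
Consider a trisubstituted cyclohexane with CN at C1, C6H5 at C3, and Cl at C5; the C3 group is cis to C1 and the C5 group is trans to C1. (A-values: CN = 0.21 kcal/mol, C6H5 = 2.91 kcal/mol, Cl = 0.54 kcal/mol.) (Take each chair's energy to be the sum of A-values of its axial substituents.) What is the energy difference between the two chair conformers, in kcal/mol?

2.58 kcal/mol

Chair I (cyano axial, phenyl axial, chloro equatorial): E = 3.12 kcal/mol.
Chair II (cyano equatorial, phenyl equatorial, chloro axial): E = 0.54 kcal/mol.
ΔE = 3.12 − 0.54 = 2.58 kcal/mol; chair II is more stable.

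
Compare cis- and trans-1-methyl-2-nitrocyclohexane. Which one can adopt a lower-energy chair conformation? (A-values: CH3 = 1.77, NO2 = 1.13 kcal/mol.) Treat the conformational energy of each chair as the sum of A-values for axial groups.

At 1,2 positions (parity opposite): cis → (a,e or e,a); trans → (e,e or a,a).
Best chair for cis: E = 1.13 kcal/mol; best chair for trans: E = 0.00 kcal/mol.
The trans isomer is lower by 1.13 kcal/mol.

trans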